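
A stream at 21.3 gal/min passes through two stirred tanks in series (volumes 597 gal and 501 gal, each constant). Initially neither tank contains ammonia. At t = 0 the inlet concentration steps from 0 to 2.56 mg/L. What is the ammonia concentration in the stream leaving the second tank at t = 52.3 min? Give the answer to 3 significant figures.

1.54 mg/L

Species balance on tank i: dCᵢ/dt = (Cᵢ₋₁ − Cᵢ)/τᵢ with τᵢ = Vᵢ/Q.
τ₁ = 597/21.3 = 28.028 min; τ₂ = 501/21.3 = 23.521 min.
Tank 1: C₁ = C_in(1 − e^(−t/τ₁)). Tank 2 (τ₁ ≠ τ₂): C₂ = C_in[1 − (τ₁ e^(−t/τ₁) − τ₂ e^(−t/τ₂))/(τ₁ − τ₂)].
At t = 52.3: e^(−t/τ₁) = 0.15474, e^(−t/τ₂) = 0.10823.
C₂ = 2.56·[1 − (28.028·0.15474 − 23.521·0.10823)/(4.5070)] = 2.56·0.60249 = 1.5424 mg/L.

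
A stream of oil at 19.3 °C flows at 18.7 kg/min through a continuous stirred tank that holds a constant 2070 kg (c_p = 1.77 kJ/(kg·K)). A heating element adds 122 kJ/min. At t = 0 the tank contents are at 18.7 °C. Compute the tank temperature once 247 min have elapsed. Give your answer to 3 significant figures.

M c_p dT/dt = ṁ c_p (T_in − T) + Q̇.
Rearrange: dT/dt = (T_ss − T)/τ with τ = M/ṁ = 110.70 min and T_ss = T_in + Q̇/(ṁ c_p) = 22.986 °C.
This is linear first-order; T(t) = T_ss + (T₀ − T_ss) e^(−t/τ).
T(247) = 22.986 + (-4.2859)·e^(−247/110.70) = 22.986 + (-4.2859)·0.10738 = 22.526 °C.

22.5 °C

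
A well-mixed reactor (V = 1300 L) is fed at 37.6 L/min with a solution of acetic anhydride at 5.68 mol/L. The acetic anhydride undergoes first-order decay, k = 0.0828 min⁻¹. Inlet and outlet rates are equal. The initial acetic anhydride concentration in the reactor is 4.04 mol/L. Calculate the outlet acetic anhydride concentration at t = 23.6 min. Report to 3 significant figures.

Species balance: V dC/dt = Q C_in − Q C − k V C.
This is linear with rate a = Q/V + k = 0.11172 min⁻¹.
C_ss = Q C_in/(Q + kV) = 1.4704 mol/L; C(t) = C_ss + (C₀ − C_ss) e^(−a t).
C(23.6) = 1.4704 + (2.5696)·e^(−0.11172·23.6) = 1.4704 + (2.5696)·0.071600 = 1.6544 mol/L.

1.65 mol/L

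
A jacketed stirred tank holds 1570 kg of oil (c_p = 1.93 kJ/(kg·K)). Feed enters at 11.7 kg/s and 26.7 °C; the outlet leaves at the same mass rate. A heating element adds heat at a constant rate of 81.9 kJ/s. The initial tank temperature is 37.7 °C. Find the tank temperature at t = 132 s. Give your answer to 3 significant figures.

Heat balance on the well-mixed liquid: M c_p dT/dt = ṁ c_p (T_in − T) + 81.9.
τ = M/ṁ = 134.19 s; T_ss = T_in + Q̇/(ṁ c_p) = 26.7 + 81.9/(11.7·1.93) = 30.327 °C.
Integrating: T(t) = T_ss + (T₀ − T_ss) e^(−t/τ).
T(132) = 30.327 + (7.3731)·e^(−132/134.19) = 30.327 + (7.3731)·0.37393 = 33.084 °C.

33.1 °C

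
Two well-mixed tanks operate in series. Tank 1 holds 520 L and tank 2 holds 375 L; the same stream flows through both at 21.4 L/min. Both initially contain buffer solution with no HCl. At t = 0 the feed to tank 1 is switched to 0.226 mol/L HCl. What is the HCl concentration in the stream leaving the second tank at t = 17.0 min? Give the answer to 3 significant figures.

0.0449 mol/L

Each tank obeys Vᵢ dCᵢ/dt = Q(Cᵢ₋₁ − Cᵢ), so τᵢ = Vᵢ/Q.
τ₁ = 520/21.4 = 24.299 min; τ₂ = 375/21.4 = 17.523 min.
Tank 1: C₁ = C_in(1 − e^(−t/τ₁)). Tank 2 (τ₁ ≠ τ₂): C₂ = C_in[1 − (τ₁ e^(−t/τ₁) − τ₂ e^(−t/τ₂))/(τ₁ − τ₂)].
At t = 17.0: e^(−t/τ₁) = 0.49678, e^(−t/τ₂) = 0.37903.
C₂ = 0.226·[1 − (24.299·0.49678 − 17.523·0.37903)/(6.7757)] = 0.226·0.19871 = 0.044909 mol/L.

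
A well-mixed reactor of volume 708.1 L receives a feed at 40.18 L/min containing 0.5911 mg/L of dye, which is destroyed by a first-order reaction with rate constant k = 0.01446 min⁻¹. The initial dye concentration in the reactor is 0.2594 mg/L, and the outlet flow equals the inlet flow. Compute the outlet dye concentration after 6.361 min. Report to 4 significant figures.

0.3365 mg/L

Species balance: V dC/dt = Q C_in − Q C − k V C.
This is linear with rate a = Q/V + k = 0.0712034 min⁻¹.
C_ss = Q C_in/(Q + kV) = 0.471059 mg/L; C(t) = C_ss + (C₀ − C_ss) e^(−a t).
C(6.361) = 0.471059 + (-0.211659)·e^(−0.0712034·6.361) = 0.471059 + (-0.211659)·0.635766 = 0.336494 mg/L.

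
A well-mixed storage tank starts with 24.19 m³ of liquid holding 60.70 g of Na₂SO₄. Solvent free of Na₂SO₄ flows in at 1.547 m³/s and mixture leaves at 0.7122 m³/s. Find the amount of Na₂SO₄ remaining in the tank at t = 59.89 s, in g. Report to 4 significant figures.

Total volume: dV/dt = Q_in − Q_out = 0.834800 m³/s, so V(t) = 24.19 + 0.834800 t and V(59.89) = 74.1862 m³.
Species balance (pure solvent in): dm/dt = −Q_out · m/V(t).
Separate: dm/m = −Q_out dt/V(t) ⇒ ln(m/m₀) = −(Q_out/(Q_in−Q_out)) ln(V/V₀).
m = m₀ (V₀/V)^(Q_out/(Q_in−Q_out)) = 60.70 × (24.19/74.1862)^(0.853138) = 23.3334 g.

23.33 g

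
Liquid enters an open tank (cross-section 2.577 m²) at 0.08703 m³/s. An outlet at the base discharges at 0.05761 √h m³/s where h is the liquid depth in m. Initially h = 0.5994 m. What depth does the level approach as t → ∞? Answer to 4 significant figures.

A dh/dt = Q_in − 0.05761 √h. Steady state requires inflow = outflow:
Q_in = 0.05761 √h_ss ⇒ √h_ss = 0.08703/0.05761 = 1.51068.
h_ss = 1.51068² = 2.28214 m. (Since h₀ = 0.5994 m < h_ss, the level will rise toward this value.)

2.282 m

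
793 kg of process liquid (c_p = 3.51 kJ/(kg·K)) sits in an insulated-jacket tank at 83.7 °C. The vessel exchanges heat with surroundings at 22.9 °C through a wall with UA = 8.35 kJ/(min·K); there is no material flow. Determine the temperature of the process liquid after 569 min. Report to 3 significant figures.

M c_p dT/dt = −UA(T − T_amb).
dT/dt = (T_ss − T)/τ with T_ss = T_amb = 22.900 °C, τ = M c_p/UA = 793·3.51/8.35 = 333.34 min.
T approaches T_ss exponentially: T(t) = T_ss + (T₀ − T_ss) e^(−t/τ).
T(569) = 22.900 + (60.800)·0.18142 = 33.930 °C.

33.9 °C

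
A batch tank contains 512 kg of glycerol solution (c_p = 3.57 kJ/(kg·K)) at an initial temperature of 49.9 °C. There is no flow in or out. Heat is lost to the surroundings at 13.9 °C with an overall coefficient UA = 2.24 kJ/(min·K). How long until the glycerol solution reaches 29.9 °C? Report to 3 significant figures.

M c_p dT/dt = −UA(T − T_amb).
τ = M c_p/UA = 816.00 min; T_ss = T_amb = 13.900 °C.
T(t) = T_ss + (T₀ − T_ss)e^(−t/τ); set T = 29.9:
t = −τ ln[(T − T_ss)/(T₀ − T_ss)] = −816.00 · ln(0.44444) = 661.72 min.

662 min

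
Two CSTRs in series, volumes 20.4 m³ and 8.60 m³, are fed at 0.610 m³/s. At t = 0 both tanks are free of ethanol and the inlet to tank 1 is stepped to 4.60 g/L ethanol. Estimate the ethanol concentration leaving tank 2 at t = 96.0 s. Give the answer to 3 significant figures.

4.15 g/L

Each tank obeys Vᵢ dCᵢ/dt = Q(Cᵢ₋₁ − Cᵢ), so τᵢ = Vᵢ/Q.
τ₁ = 20.4/0.610 = 33.443 s; τ₂ = 8.60/0.610 = 14.098 s.
Solving the cascade with C₁(0)=C₂(0)=0 gives C₂(t) = C_in[1 − (τ₁ e^(−t/τ₁) − τ₂ e^(−t/τ₂))/(τ₁ − τ₂)].
At t = 96.0: e^(−t/τ₁) = 0.056666, e^(−t/τ₂) = 0.0011035.
C₂ = 4.60·[1 − (33.443·0.056666 − 14.098·0.0011035)/(19.344)] = 4.60·0.90284 = 4.1531 g/L.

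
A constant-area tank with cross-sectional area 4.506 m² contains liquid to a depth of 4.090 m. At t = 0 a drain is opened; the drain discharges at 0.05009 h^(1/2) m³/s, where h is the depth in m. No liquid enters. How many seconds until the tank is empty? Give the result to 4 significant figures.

Unsteady balance on liquid volume: A dh/dt = −0.05009 √h.
∫ h^(−1/2) dh = −(0.05009/A) ∫ dt, giving 2√h = 2√h₀ − (0.05009/A) t.
Tank is empty when √h = 0: t_empty = 2A√h₀/0.05009.
t_empty = 2·4.506·√4.090/0.05009 = 9.01200·2.02237/0.05009 = 363.858 s.

363.9 s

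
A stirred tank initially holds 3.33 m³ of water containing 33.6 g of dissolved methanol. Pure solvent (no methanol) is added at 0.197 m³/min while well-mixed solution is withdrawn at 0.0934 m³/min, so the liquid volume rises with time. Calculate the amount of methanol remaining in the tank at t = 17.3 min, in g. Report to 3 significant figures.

22.8 g

Total volume: dV/dt = Q_in − Q_out = 0.10360 m³/min, so V(t) = 3.33 + 0.10360 t and V(17.3) = 5.1223 m³.
Solute balance: dm/dt = 0 − Q_out C = −Q_out m/V(t).
Separate: dm/m = −Q_out dt/V(t) ⇒ ln(m/m₀) = −(Q_out/(Q_in−Q_out)) ln(V/V₀).
m = m₀ (V₀/V)^(Q_out/(Q_in−Q_out)) = 33.6 × (3.33/5.1223)^(0.90154) = 22.789 g.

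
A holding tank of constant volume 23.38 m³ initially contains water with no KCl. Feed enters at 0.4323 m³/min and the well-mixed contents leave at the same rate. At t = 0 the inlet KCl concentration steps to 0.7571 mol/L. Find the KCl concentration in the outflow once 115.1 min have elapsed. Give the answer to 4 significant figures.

0.6670 mol/L

Species balance on the tank: V dC/dt = Q(C_in − C).
Time constant τ = V/Q = 23.38/0.4323 = 54.0828 min.
C approaches C_in exponentially: C(t) = C_in + (C₀ − C_in) e^(−t/τ).
C(115.1) = 0.7571 + (0 − 0.7571)·e^(−115.1/54.0828) = 0.7571 + (-0.757100)·0.119049 = 0.666968 mol/L.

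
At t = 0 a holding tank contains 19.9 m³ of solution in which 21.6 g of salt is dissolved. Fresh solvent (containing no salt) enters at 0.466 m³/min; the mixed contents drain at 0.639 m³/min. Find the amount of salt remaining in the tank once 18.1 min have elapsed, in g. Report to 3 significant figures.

Let m(t) be the amount of salt. Volume: V(t) = V₀ + (Q_in − Q_out) t = 19.9 − 0.17300 t; V(18.1) = 16.769 m³.
Species balance (pure solvent in): dm/dt = −Q_out · m/V(t).
dm/m = −Q_out dt/(V₀ − 0.17300 t); integrating gives ln(m/m₀) = −(Q_out/(Q_in−Q_out)) ln(V/V₀).
m = m₀ (V₀/V)^(Q_out/(Q_in−Q_out)) = 21.6 × (19.9/16.769)^(-3.6936) = 11.477 g.

11.5 g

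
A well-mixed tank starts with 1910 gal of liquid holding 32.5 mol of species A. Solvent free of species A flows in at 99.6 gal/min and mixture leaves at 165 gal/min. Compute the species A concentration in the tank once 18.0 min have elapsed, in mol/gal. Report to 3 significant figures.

Let m(t) be the amount of species A. Volume: V(t) = V₀ + (Q_in − Q_out) t = 1910 − 65.400 t; V(18.0) = 732.80 gal.
No species A enters, so dm/dt = −Q_out · (m/V).
Separate: dm/m = −Q_out dt/V(t) ⇒ ln(m/m₀) = −(Q_out/(Q_in−Q_out)) ln(V/V₀).
m = m₀ (V₀/V)^(Q_out/(Q_in−Q_out)) = 32.5 × (1910/732.80)^(-2.5229) = 2.8988 mol.
C = m/V = 2.8988/732.80 = 0.0039558 mol/gal.

0.00396 mol/gal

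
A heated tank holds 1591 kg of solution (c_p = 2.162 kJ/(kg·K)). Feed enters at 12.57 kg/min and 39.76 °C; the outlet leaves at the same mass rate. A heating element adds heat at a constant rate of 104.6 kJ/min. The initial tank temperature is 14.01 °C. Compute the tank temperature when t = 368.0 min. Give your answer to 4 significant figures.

M c_p dT/dt = ṁ c_p (T_in − T) + Q̇.
τ = M/ṁ = 126.571 min; T_ss = T_in + Q̇/(ṁ c_p) = 39.76 + 104.6/(12.57·2.162) = 43.6089 °C.
Integrating: T(t) = T_ss + (T₀ − T_ss) e^(−t/τ).
T(368.0) = 43.6089 + (-29.5989)·e^(−368.0/126.571) = 43.6089 + (-29.5989)·0.0546146 = 41.9924 °C.

41.99 °C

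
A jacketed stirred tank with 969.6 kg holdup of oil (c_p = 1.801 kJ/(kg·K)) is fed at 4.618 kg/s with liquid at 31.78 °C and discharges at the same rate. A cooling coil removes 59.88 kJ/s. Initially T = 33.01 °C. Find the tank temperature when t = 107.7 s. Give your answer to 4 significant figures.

29.63 °C

M c_p dT/dt = ṁ c_p (T_in − T) − Q̇.
τ = M/ṁ = 209.961 s; T_ss = T_in − Q̇/(ṁ c_p) = 31.78 − 59.88/(4.618·1.801) = 24.5803 °C.
Integrating: T(t) = T_ss + (T₀ − T_ss) e^(−t/τ).
T(107.7) = 24.5803 + (8.42970)·e^(−107.7/209.961) = 24.5803 + (8.42970)·0.598725 = 29.6274 °C.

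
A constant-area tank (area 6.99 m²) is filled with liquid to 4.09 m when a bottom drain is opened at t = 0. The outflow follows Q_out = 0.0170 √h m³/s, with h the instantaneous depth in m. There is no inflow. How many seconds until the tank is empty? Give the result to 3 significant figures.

1660 s

A dh/dt = −Q_out = −0.0170 √h.
Separate and integrate: 2(√h − √h₀) = −(0.0170/A) t.
Set h = 0: 2√h₀ = (0.0170/A) t_empty ⇒ t_empty = 2A√h₀/0.0170.
t_empty = 2·6.99·√4.09/0.0170 = 13.980·2.0224/0.0170 = 1663.1 s.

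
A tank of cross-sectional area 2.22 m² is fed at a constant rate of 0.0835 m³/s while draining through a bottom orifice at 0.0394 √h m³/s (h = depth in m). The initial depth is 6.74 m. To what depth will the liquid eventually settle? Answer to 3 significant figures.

Accumulation of liquid (constant cross-section A): A dh/dt = Q_in − 0.0394 √h. At steady state dh/dt = 0:
Q_in = 0.0394 √h_ss ⇒ √h_ss = 0.0835/0.0394 = 2.1193.
h_ss = 2.1193² = 4.4914 m. (Since h₀ = 6.74 m > h_ss, the level will fall toward this value.)

4.49 m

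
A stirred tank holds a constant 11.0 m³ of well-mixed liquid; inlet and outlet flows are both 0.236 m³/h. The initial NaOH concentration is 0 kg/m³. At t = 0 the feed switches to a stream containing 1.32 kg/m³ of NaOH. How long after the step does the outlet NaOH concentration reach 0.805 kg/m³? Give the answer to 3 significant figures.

Species balance: V dC/dt = Q(C_in − C) ⇒ τ = V/Q = 46.610 h.
C(t) = C_in + (C₀ − C_in) e^(−t/τ). Set C = 0.805 and solve for t:
e^(−t/τ) = (C − C_in)/(C₀ − C_in) = (0.805 − 1.32)/(0 − 1.32) = 0.39015
t = −τ ln(…) = 46.610 × 0.94122 = 43.870 h.

43.9 h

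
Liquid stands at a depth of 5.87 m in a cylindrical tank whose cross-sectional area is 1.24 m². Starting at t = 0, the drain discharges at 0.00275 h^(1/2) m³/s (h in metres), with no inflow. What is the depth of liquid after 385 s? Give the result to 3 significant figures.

With no inflow, A dh/dt = −0.00275 √h.
∫ h^(−1/2) dh = −(0.00275/A) ∫ dt, giving 2√h = 2√h₀ − (0.00275/A) t.
√h = √5.87 − 0.00275·385/(2·1.24) = 2.4228 − 0.42692 = 1.9959.
h = 1.9959² = 3.9836 m.

3.98 m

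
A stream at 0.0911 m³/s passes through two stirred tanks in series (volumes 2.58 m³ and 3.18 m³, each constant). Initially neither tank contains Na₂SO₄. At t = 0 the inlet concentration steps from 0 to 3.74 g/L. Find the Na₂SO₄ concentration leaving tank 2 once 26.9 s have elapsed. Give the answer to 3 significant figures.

Each tank obeys Vᵢ dCᵢ/dt = Q(Cᵢ₋₁ − Cᵢ), so τᵢ = Vᵢ/Q.
τ₁ = 2.58/0.0911 = 28.321 s; τ₂ = 3.18/0.0911 = 34.907 s.
Solving the cascade with C₁(0)=C₂(0)=0 gives C₂(t) = C_in[1 − (τ₁ e^(−t/τ₁) − τ₂ e^(−t/τ₂))/(τ₁ − τ₂)].
At t = 26.9: e^(−t/τ₁) = 0.38680, e^(−t/τ₂) = 0.46272.
C₂ = 3.74·[1 − (28.321·0.38680 − 34.907·0.46272)/(-6.5862)] = 3.74·0.21082 = 0.78845 g/L.

0.788 g/L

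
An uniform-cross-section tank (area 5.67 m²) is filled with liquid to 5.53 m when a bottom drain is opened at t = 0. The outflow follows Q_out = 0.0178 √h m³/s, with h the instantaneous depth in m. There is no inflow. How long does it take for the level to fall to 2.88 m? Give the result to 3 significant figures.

417 s

With no inflow, A dh/dt = −0.0178 √h.
∫ h^(−1/2) dh = −(0.0178/A) ∫ dt, giving 2√h = 2√h₀ − (0.0178/A) t.
t = 2A(√h₀ − √h)/0.0178 = 2·5.67·(√5.53 − √2.88)/0.0178
  = 11.340 × (2.3516 − 1.6971) / 0.0178 = 416.99 s.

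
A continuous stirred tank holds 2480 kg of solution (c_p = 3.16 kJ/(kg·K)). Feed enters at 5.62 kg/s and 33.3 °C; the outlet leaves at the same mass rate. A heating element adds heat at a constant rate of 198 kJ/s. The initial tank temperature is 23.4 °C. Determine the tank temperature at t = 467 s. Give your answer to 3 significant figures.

Energy balance: M c_p dT/dt = ṁ c_p (T_in − T) + 198.
Rearrange: dT/dt = (T_ss − T)/τ with τ = M/ṁ = 441.28 s and T_ss = T_in + Q̇/(ṁ c_p) = 44.449 °C.
Integrating: T(t) = T_ss + (T₀ − T_ss) e^(−t/τ).
T(467) = 44.449 + (-21.049)·e^(−467/441.28) = 44.449 + (-21.049)·0.34705 = 37.144 °C.

37.1 °C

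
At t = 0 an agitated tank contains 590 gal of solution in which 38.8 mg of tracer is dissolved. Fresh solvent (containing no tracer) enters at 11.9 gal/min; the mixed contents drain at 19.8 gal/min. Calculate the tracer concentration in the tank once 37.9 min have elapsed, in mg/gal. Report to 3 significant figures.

0.0226 mg/gal

Total volume: dV/dt = Q_in − Q_out = -7.9000 gal/min, so V(t) = 590 − 7.9000 t and V(37.9) = 290.59 gal.
No tracer enters, so dm/dt = −Q_out · (m/V).
Separate: dm/m = −Q_out dt/V(t) ⇒ ln(m/m₀) = −(Q_out/(Q_in−Q_out)) ln(V/V₀).
m = m₀ (V₀/V)^(Q_out/(Q_in−Q_out)) = 38.8 × (590/290.59)^(-2.5063) = 6.5759 mg.
C = m/V = 6.5759/290.59 = 0.022630 mg/gal.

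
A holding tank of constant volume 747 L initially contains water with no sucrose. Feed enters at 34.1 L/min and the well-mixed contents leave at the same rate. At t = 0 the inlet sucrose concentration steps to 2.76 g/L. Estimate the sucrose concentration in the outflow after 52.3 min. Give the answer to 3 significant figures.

Accumulation = in − out for the solute gives V dC/dt = Q(C_in − C).
So dC/dt = (C_in − C)/τ with τ = V/Q = 747/34.1 = 21.906 min.
C approaches C_in exponentially: C(t) = C_in + (C₀ − C_in) e^(−t/τ).
C(52.3) = 2.76 + (0 − 2.76)·e^(−52.3/21.906) = 2.76 + (-2.7600)·0.091863 = 2.5065 g/L.

2.51 g/L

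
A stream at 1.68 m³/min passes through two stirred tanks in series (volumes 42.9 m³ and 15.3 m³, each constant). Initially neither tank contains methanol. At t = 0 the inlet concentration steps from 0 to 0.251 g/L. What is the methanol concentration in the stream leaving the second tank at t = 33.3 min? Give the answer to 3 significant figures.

Species balance on tank i: dCᵢ/dt = (Cᵢ₋₁ − Cᵢ)/τᵢ with τᵢ = Vᵢ/Q.
τ₁ = 42.9/1.68 = 25.536 min; τ₂ = 15.3/1.68 = 9.1071 min.
Tank 1: C₁ = C_in(1 − e^(−t/τ₁)). Tank 2 (τ₁ ≠ τ₂): C₂ = C_in[1 − (τ₁ e^(−t/τ₁) − τ₂ e^(−t/τ₂))/(τ₁ − τ₂)].
At t = 33.3: e^(−t/τ₁) = 0.27143, e^(−t/τ₂) = 0.025823.
C₂ = 0.251·[1 − (25.536·0.27143 − 9.1071·0.025823)/(16.429)] = 0.251·0.59242 = 0.14870 g/L.

0.149 g/L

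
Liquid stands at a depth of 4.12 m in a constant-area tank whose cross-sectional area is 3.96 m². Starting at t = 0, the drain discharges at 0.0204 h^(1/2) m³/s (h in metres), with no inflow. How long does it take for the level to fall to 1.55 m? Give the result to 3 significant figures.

305 s

A dh/dt = −Q_out = −0.0204 √h.
This is separable: 2 d(√h)/dt = −0.0204/A, so √h = √h₀ − (0.0204/(2A)) t.
t = 2A(√h₀ − √h)/0.0204 = 2·3.96·(√4.12 − √1.55)/0.0204
  = 7.9200 × (2.0298 − 1.2450) / 0.0204 = 304.68 s.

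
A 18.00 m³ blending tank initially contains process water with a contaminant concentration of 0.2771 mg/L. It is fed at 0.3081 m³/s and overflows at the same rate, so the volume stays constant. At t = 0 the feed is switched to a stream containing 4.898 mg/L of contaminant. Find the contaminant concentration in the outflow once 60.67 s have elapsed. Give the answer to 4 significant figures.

3.262 mg/L

Transient balance on the dissolved component: V dC/dt = Q(C_in − C).
Rewrite as dC/dt + C/τ = C_in/τ, τ = V/Q = 58.4226 s.
Integrating: C(t) = C_in + (C₀ − C_in) e^(−t/τ).
C(60.67) = 4.898 + (0.2771 − 4.898)·e^(−60.67/58.4226) = 4.898 + (-4.62090)·0.353997 = 3.26222 mg/L.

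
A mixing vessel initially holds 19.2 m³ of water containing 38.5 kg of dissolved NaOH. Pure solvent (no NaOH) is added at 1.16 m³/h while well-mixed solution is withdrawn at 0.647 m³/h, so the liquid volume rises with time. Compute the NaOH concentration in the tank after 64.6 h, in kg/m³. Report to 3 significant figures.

0.208 kg/m³

Total volume: dV/dt = Q_in − Q_out = 0.51300 m³/h, so V(t) = 19.2 + 0.51300 t and V(64.6) = 52.340 m³.
Solute balance: dm/dt = 0 − Q_out C = −Q_out m/V(t).
Separate: dm/m = −Q_out dt/V(t) ⇒ ln(m/m₀) = −(Q_out/(Q_in−Q_out)) ln(V/V₀).
m = m₀ (V₀/V)^(Q_out/(Q_in−Q_out)) = 38.5 × (19.2/52.340)^(1.2612) = 10.868 kg.
C = m/V = 10.868/52.340 = 0.20765 kg/m³.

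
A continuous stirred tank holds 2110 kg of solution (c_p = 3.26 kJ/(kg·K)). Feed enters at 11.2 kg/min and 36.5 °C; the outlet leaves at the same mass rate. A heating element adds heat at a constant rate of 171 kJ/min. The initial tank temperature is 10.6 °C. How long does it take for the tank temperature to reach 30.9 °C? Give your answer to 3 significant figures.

M c_p dT/dt = ṁ c_p (T_in − T) + Q̇.
τ = M/ṁ = 188.39 min; T_ss = T_in + Q̇/(ṁ c_p) = 41.183 °C.
T(t) = T_ss + (T₀ − T_ss) e^(−t/τ). Set T = 30.9:
e^(−t/τ) = (30.9 − 41.183)/(10.6 − 41.183) = 0.33624
t = −188.39 · ln(0.33624) = 205.33 min.

205 min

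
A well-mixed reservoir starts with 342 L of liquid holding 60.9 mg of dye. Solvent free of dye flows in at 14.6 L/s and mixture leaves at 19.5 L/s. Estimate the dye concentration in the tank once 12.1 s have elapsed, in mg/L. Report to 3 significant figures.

Let m(t) be the amount of dye. Volume: V(t) = V₀ + (Q_in − Q_out) t = 342 − 4.9000 t; V(12.1) = 282.71 L.
Solute balance: dm/dt = 0 − Q_out C = −Q_out m/V(t).
Separate: dm/m = −Q_out dt/V(t) ⇒ ln(m/m₀) = −(Q_out/(Q_in−Q_out)) ln(V/V₀).
m = m₀ (V₀/V)^(Q_out/(Q_in−Q_out)) = 60.9 × (342/282.71)^(-3.9796) = 28.547 mg.
C = m/V = 28.547/282.71 = 0.10098 mg/L.

0.101 mg/L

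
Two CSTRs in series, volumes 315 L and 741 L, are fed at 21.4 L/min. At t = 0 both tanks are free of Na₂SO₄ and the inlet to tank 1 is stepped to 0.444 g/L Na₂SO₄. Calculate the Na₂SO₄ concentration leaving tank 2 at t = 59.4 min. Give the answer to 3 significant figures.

0.311 g/L

Time constants: τᵢ = Vᵢ/Q for each well-mixed tank.
τ₁ = 315/21.4 = 14.720 min; τ₂ = 741/21.4 = 34.626 min.
Solving the cascade with C₁(0)=C₂(0)=0 gives C₂(t) = C_in[1 − (τ₁ e^(−t/τ₁) − τ₂ e^(−t/τ₂))/(τ₁ − τ₂)].
At t = 59.4: e^(−t/τ₁) = 0.017678, e^(−t/τ₂) = 0.17988.
C₂ = 0.444·[1 − (14.720·0.017678 − 34.626·0.17988)/(-19.907)] = 0.444·0.70018 = 0.31088 g/L.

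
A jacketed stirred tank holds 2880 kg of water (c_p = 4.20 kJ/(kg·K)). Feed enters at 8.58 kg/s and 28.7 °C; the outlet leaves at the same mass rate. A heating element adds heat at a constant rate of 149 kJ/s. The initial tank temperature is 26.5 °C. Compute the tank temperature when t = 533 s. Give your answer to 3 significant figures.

Energy balance: M c_p dT/dt = ṁ c_p (T_in − T) + 149.
Rearrange: dT/dt = (T_ss − T)/τ with τ = M/ṁ = 335.66 s and T_ss = T_in + Q̇/(ṁ c_p) = 32.835 °C.
Integrating: T(t) = T_ss + (T₀ − T_ss) e^(−t/τ).
T(533) = 32.835 + (-6.3348)·e^(−533/335.66) = 32.835 + (-6.3348)·0.20436 = 31.540 °C.

31.5 °C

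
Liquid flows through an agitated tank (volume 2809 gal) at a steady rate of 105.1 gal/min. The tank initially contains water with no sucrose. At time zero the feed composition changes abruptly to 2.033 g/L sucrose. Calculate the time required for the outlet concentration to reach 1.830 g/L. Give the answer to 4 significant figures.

61.58 min

Accumulation = in − out for the solute gives V dC/dt = Q(C_in − C), so τ = V/Q = 26.7269 min.
C(t) = C_in + (C₀ − C_in) e^(−t/τ). Set C = 1.830 and solve for t:
e^(−t/τ) = (C − C_in)/(C₀ − C_in) = (1.830 − 2.033)/(0 − 2.033) = 0.0998524
t = −τ ln(…) = 26.7269 × 2.30406 = 61.5805 min.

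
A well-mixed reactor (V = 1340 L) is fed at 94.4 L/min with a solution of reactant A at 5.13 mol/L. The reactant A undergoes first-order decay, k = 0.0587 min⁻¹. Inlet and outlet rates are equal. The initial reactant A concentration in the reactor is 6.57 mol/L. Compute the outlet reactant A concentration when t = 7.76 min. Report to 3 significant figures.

Accumulation = in − out − consumed: V dC/dt = Q C_in − Q C − k V C.
dC/dt = (Q/V) C_in − (Q/V + k) C; effective rate a = Q/V + k = 0.070448 + 0.0587 = 0.12915 min⁻¹.
C_ss = Q C_in/(Q + kV) = 2.7983 mol/L; C(t) = C_ss + (C₀ − C_ss) e^(−a t).
C(7.76) = 2.7983 + (3.7717)·e^(−0.12915·7.76) = 2.7983 + (3.7717)·0.36708 = 4.1828 mol/L.

4.18 mol/L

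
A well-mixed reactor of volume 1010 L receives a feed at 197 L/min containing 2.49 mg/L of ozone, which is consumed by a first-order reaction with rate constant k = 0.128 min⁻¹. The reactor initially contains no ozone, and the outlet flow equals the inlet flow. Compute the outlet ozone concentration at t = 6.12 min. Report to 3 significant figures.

Accumulation = in − out − consumed: V dC/dt = Q C_in − Q C − k V C.
This is linear with rate a = Q/V + k = 0.32305 min⁻¹.
C_ss = Q C_in/(Q + kV) = 1.5034 mg/L; C(t) = C_ss + (C₀ − C_ss) e^(−a t).
C(6.12) = 1.5034 + (-1.5034)·e^(−0.32305·6.12) = 1.5034 + (-1.5034)·0.13848 = 1.2952 mg/L.

1.30 mg/L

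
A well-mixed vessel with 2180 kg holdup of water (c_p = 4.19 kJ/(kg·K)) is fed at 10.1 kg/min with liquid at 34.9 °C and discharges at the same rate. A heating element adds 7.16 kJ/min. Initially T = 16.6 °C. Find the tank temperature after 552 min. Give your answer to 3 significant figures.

First-law balance (no shaft work): M c_p dT/dt = ṁ c_p (T_in − T) + 7.16.
Rearrange: dT/dt = (T_ss − T)/τ with τ = M/ṁ = 215.84 min and T_ss = T_in + Q̇/(ṁ c_p) = 35.069 °C.
This is linear first-order; T(t) = T_ss + (T₀ − T_ss) e^(−t/τ).
T(552) = 35.069 + (-18.469)·e^(−552/215.84) = 35.069 + (-18.469)·0.077504 = 33.638 °C.

33.6 °C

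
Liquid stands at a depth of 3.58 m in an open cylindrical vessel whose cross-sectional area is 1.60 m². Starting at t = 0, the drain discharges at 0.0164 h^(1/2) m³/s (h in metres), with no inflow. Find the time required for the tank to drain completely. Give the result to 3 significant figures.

369 s

A dh/dt = −Q_out = −0.0164 √h.
This is separable: 2 d(√h)/dt = −0.0164/A, so √h = √h₀ − (0.0164/(2A)) t.
Tank is empty when √h = 0: t_empty = 2A√h₀/0.0164.
t_empty = 2·1.60·√3.58/0.0164 = 3.2000·1.8921/0.0164 = 369.19 s.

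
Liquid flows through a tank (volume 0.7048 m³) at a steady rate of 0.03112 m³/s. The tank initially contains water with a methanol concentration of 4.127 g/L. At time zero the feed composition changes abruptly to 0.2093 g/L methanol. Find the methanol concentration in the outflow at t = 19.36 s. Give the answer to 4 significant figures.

1.876 g/L

Transient balance on the dissolved component: V dC/dt = Q(C_in − C).
Time constant τ = V/Q = 0.7048/0.03112 = 22.6478 s.
This is linear first-order; C(t) = C_in + (C₀ − C_in) e^(−t/τ).
C(19.36) = 0.2093 + (4.127 − 0.2093)·e^(−19.36/22.6478) = 0.2093 + (3.91770)·0.425356 = 1.87572 g/L.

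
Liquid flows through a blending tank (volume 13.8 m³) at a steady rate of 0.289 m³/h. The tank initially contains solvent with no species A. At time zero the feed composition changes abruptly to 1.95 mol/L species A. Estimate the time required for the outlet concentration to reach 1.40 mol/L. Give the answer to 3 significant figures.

60.4 h

Species balance on the tank: V dC/dt = Q(C_in − C), so τ = V/Q = 47.751 h.
C(t) = C_in + (C₀ − C_in) e^(−t/τ). Set C = 1.40 and solve for t:
e^(−t/τ) = (C − C_in)/(C₀ − C_in) = (1.40 − 1.95)/(0 − 1.95) = 0.28205
t = −τ ln(…) = 47.751 × 1.2657 = 60.437 h.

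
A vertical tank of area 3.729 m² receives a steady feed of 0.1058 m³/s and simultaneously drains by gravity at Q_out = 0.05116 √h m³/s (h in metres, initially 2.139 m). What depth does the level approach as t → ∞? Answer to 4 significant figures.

4.277 m

Level balance: A dh/dt = 0.1058 − 0.05116 √h. Setting dh/dt = 0:
Q_in = 0.05116 √h_ss ⇒ √h_ss = 0.1058/0.05116 = 2.06802.
h_ss = 2.06802² = 4.27671 m. (Since h₀ = 2.139 m < h_ss, the level will rise toward this value.)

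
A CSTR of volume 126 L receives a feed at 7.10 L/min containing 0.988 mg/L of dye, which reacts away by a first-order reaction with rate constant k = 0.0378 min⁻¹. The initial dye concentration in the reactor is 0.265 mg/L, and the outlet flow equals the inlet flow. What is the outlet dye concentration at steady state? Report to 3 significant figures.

Accumulation = in − out − consumed: V dC/dt = Q C_in − Q C − k V C.
Steady state (dC/dt = 0): C_ss = Q C_in/(Q + kV) = C_in/(1 + kV/Q).
C_ss = 7.10·0.988/(7.10 + 0.0378·126) = 7.0148/11.863 = 0.59133 mg/L.

0.591 mg/L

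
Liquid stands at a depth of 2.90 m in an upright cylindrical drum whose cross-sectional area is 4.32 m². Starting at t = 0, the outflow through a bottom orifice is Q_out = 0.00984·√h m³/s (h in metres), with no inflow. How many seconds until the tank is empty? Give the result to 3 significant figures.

1500 s

A dh/dt = −Q_out = −0.00984 √h.
This is separable: 2 d(√h)/dt = −0.00984/A, so √h = √h₀ − (0.00984/(2A)) t.
Set h = 0: 2√h₀ = (0.00984/A) t_empty ⇒ t_empty = 2A√h₀/0.00984.
t_empty = 2·4.32·√2.90/0.00984 = 8.6400·1.7029/0.00984 = 1495.3 s.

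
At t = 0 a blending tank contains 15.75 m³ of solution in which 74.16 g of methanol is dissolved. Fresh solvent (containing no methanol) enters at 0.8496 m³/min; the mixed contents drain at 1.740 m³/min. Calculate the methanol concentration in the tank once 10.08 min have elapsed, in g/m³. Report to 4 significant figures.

2.105 g/m³

Total volume: dV/dt = Q_in − Q_out = -0.890400 m³/min, so V(t) = 15.75 − 0.890400 t and V(10.08) = 6.77477 m³.
No methanol enters, so dm/dt = −Q_out · (m/V).
Separate: dm/m = −Q_out dt/V(t) ⇒ ln(m/m₀) = −(Q_out/(Q_in−Q_out)) ln(V/V₀).
m = m₀ (V₀/V)^(Q_out/(Q_in−Q_out)) = 74.16 × (15.75/6.77477)^(-1.95418) = 14.2622 g.
C = m/V = 14.2622/6.77477 = 2.10519 g/m³.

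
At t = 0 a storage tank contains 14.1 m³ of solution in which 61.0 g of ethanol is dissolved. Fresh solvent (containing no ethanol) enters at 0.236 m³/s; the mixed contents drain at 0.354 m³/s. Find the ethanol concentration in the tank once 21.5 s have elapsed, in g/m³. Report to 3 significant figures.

Total volume: dV/dt = Q_in − Q_out = -0.11800 m³/s, so V(t) = 14.1 − 0.11800 t and V(21.5) = 11.563 m³.
Species balance (pure solvent in): dm/dt = −Q_out · m/V(t).
dm/m = −Q_out dt/(V₀ − 0.11800 t); integrating gives ln(m/m₀) = −(Q_out/(Q_in−Q_out)) ln(V/V₀).
m = m₀ (V₀/V)^(Q_out/(Q_in−Q_out)) = 61.0 × (14.1/11.563)^(-3.0000) = 33.642 g.
C = m/V = 33.642/11.563 = 2.9095 g/m³.

2.91 g/m³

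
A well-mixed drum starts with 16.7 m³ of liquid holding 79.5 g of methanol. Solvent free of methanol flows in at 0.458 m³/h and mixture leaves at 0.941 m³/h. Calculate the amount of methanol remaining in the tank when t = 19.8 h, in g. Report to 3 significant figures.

Total volume: dV/dt = Q_in − Q_out = -0.48300 m³/h, so V(t) = 16.7 − 0.48300 t and V(19.8) = 7.1366 m³.
Species balance (pure solvent in): dm/dt = −Q_out · m/V(t).
Separate: dm/m = −Q_out dt/V(t) ⇒ ln(m/m₀) = −(Q_out/(Q_in−Q_out)) ln(V/V₀).
m = m₀ (V₀/V)^(Q_out/(Q_in−Q_out)) = 79.5 × (16.7/7.1366)^(-1.9482) = 15.171 g.

15.2 g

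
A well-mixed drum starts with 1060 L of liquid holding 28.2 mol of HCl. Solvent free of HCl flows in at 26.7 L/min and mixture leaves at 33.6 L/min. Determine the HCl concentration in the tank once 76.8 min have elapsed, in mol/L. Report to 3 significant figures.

0.00182 mol/L

Let m(t) be the amount of HCl. Volume: V(t) = V₀ + (Q_in − Q_out) t = 1060 − 6.9000 t; V(76.8) = 530.08 L.
Solute balance: dm/dt = 0 − Q_out C = −Q_out m/V(t).
dm/m = −Q_out dt/(V₀ − 6.9000 t); integrating gives ln(m/m₀) = −(Q_out/(Q_in−Q_out)) ln(V/V₀).
m = m₀ (V₀/V)^(Q_out/(Q_in−Q_out)) = 28.2 × (1060/530.08)^(-4.8696) = 0.96535 mol.
C = m/V = 0.96535/530.08 = 0.0018211 mol/L.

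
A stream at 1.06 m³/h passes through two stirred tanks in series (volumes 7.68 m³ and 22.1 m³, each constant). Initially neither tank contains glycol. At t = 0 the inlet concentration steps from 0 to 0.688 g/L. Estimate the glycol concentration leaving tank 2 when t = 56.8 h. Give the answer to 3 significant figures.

0.619 g/L

Species balance on tank i: dCᵢ/dt = (Cᵢ₋₁ − Cᵢ)/τᵢ with τᵢ = Vᵢ/Q.
τ₁ = 7.68/1.06 = 7.2453 h; τ₂ = 22.1/1.06 = 20.849 h.
Solving the cascade with C₁(0)=C₂(0)=0 gives C₂(t) = C_in[1 − (τ₁ e^(−t/τ₁) − τ₂ e^(−t/τ₂))/(τ₁ − τ₂)].
At t = 56.8: e^(−t/τ₁) = 0.00039383, e^(−t/τ₂) = 0.065589.
C₂ = 0.688·[1 − (7.2453·0.00039383 − 20.849·0.065589)/(-13.604)] = 0.688·0.89969 = 0.61899 g/L.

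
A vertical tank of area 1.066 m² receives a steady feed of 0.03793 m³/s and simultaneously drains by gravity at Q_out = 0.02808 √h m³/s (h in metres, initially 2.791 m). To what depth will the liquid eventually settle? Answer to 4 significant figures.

Accumulation of liquid (constant cross-section A): A dh/dt = Q_in − 0.02808 √h. At steady state dh/dt = 0:
Q_in = 0.02808 √h_ss ⇒ √h_ss = 0.03793/0.02808 = 1.35078.
h_ss = 1.35078² = 1.82462 m. (Since h₀ = 2.791 m > h_ss, the level will fall toward this value.)

1.825 m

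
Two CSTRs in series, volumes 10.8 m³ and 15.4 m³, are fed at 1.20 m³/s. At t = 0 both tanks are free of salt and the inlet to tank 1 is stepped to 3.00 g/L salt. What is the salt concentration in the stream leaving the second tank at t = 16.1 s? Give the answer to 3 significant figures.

1.31 g/L

Each tank obeys Vᵢ dCᵢ/dt = Q(Cᵢ₋₁ − Cᵢ), so τᵢ = Vᵢ/Q.
τ₁ = 10.8/1.20 = 9.0000 s; τ₂ = 15.4/1.20 = 12.833 s.
Solving the cascade with C₁(0)=C₂(0)=0 gives C₂(t) = C_in[1 − (τ₁ e^(−t/τ₁) − τ₂ e^(−t/τ₂))/(τ₁ − τ₂)].
At t = 16.1: e^(−t/τ₁) = 0.16715, e^(−t/τ₂) = 0.28521.
C₂ = 3.00·[1 − (9.0000·0.16715 − 12.833·0.28521)/(-3.8333)] = 3.00·0.43761 = 1.3128 g/L.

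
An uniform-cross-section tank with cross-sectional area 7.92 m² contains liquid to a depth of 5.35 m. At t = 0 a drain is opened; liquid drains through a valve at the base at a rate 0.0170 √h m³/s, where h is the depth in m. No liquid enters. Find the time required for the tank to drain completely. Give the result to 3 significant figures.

2160 s

Unsteady balance on liquid volume: A dh/dt = −0.0170 √h.
∫ h^(−1/2) dh = −(0.0170/A) ∫ dt, giving 2√h = 2√h₀ − (0.0170/A) t.
Set h = 0: 2√h₀ = (0.0170/A) t_empty ⇒ t_empty = 2A√h₀/0.0170.
t_empty = 2·7.92·√5.35/0.0170 = 15.840·2.3130/0.0170 = 2155.2 s.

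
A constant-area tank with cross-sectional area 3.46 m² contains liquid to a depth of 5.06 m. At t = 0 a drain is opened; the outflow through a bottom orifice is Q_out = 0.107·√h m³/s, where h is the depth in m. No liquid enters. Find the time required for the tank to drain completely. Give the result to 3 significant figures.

145 s

A dh/dt = −Q_out = −0.107 √h.
Separate and integrate: 2(√h − √h₀) = −(0.107/A) t.
Tank is empty when √h = 0: t_empty = 2A√h₀/0.107.
t_empty = 2·3.46·√5.06/0.107 = 6.9200·2.2494/0.107 = 145.48 s.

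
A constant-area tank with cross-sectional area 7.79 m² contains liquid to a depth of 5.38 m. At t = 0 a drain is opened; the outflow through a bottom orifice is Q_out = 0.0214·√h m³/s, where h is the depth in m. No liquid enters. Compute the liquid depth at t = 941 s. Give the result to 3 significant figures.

1.05 m

Unsteady balance on liquid volume: A dh/dt = −0.0214 √h.
This is separable: 2 d(√h)/dt = −0.0214/A, so √h = √h₀ − (0.0214/(2A)) t.
√h = √5.38 − 0.0214·941/(2·7.79) = 2.3195 − 1.2925 = 1.0270.
h = 1.0270² = 1.0547 m.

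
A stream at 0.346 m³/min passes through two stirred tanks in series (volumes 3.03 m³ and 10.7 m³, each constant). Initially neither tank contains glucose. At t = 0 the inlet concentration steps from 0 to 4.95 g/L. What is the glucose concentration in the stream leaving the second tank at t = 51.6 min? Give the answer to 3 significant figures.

3.65 g/L

Species balance on tank i: dCᵢ/dt = (Cᵢ₋₁ − Cᵢ)/τᵢ with τᵢ = Vᵢ/Q.
τ₁ = 3.03/0.346 = 8.7572 min; τ₂ = 10.7/0.346 = 30.925 min.
Solving the cascade with C₁(0)=C₂(0)=0 gives C₂(t) = C_in[1 − (τ₁ e^(−t/τ₁) − τ₂ e^(−t/τ₂))/(τ₁ − τ₂)].
At t = 51.6: e^(−t/τ₁) = 0.0027607, e^(−t/τ₂) = 0.18852.
C₂ = 4.95·[1 − (8.7572·0.0027607 − 30.925·0.18852)/(-22.168)] = 4.95·0.73810 = 3.6536 g/L.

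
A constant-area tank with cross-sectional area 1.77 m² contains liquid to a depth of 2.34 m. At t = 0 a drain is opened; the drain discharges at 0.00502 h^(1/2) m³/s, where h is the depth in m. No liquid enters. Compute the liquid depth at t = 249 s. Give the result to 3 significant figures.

With no inflow, A dh/dt = −0.00502 √h.
∫ h^(−1/2) dh = −(0.00502/A) ∫ dt, giving 2√h = 2√h₀ − (0.00502/A) t.
√h = √2.34 − 0.00502·249/(2·1.77) = 1.5297 − 0.35310 = 1.1766.
h = 1.1766² = 1.3844 m.

1.38 m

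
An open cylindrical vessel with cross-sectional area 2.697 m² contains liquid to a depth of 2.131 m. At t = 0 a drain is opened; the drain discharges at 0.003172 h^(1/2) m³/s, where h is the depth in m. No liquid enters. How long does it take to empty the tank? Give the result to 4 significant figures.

A dh/dt = −Q_out = −0.003172 √h.
∫ h^(−1/2) dh = −(0.003172/A) ∫ dt, giving 2√h = 2√h₀ − (0.003172/A) t.
Set h = 0: 2√h₀ = (0.003172/A) t_empty ⇒ t_empty = 2A√h₀/0.003172.
t_empty = 2·2.697·√2.131/0.003172 = 5.39400·1.45979/0.003172 = 2482.39 s.

2482 s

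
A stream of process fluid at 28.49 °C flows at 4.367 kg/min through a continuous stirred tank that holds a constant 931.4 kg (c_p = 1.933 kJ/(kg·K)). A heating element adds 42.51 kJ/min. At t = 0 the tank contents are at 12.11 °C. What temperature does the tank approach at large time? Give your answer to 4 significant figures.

33.53 °C

M c_p dT/dt = ṁ c_p (T_in − T) + Q̇.
At steady state dT/dt = 0 ⇒ T_ss = T_in + Q̇/(ṁ c_p) = 28.49 + 42.51/(4.367·1.933) = 33.5259 °C.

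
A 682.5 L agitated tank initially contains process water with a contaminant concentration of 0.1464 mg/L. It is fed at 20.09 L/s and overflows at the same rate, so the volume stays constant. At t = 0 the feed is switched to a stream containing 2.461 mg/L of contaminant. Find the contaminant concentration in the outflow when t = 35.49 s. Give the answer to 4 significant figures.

1.647 mg/L

Transient balance on the dissolved component: V dC/dt = Q(C_in − C).
Time constant τ = V/Q = 682.5/20.09 = 33.9721 s.
Solution: C(t) = C_in + (C₀ − C_in) e^(−t/τ).
C(35.49) = 2.461 + (0.1464 − 2.461)·e^(−35.49/33.9721) = 2.461 + (-2.31460)·0.351804 = 1.64671 mg/L.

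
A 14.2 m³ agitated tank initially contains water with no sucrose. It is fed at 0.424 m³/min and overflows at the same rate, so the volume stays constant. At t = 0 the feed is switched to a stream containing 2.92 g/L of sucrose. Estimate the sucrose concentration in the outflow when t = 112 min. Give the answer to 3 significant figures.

2.82 g/L

Transient balance on the dissolved component: V dC/dt = Q(C_in − C).
Time constant τ = V/Q = 14.2/0.424 = 33.491 min.
Solution: C(t) = C_in + (C₀ − C_in) e^(−t/τ).
C(112) = 2.92 + (0 − 2.92)·e^(−112/33.491) = 2.92 + (-2.9200)·0.035288 = 2.8170 g/L.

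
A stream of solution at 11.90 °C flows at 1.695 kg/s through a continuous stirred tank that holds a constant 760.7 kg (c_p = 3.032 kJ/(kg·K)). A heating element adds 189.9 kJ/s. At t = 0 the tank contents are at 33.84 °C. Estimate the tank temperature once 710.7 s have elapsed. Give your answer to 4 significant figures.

Unsteady energy balance on the tank contents: M c_p dT/dt = ṁ c_p (T_in − T) + 189.9.
Rearrange: dT/dt = (T_ss − T)/τ with τ = M/ṁ = 448.791 s and T_ss = T_in + Q̇/(ṁ c_p) = 48.8510 °C.
Solution: T(t) = T_ss + (T₀ − T_ss) e^(−t/τ).
T(710.7) = 48.8510 + (-15.0110)·e^(−710.7/448.791) = 48.8510 + (-15.0110)·0.205237 = 45.7702 °C.

45.77 °C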